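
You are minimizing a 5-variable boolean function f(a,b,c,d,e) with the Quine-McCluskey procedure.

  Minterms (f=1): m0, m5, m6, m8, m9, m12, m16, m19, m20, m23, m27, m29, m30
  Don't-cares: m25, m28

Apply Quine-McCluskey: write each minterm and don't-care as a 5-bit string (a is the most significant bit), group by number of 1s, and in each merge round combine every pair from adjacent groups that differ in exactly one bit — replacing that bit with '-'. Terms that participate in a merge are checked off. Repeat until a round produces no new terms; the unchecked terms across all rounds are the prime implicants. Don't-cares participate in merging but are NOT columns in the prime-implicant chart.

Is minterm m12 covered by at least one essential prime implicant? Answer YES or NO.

[col 0] 00000*, 00101, 00110, 01000*, 01001*, 01100*, 10000*, 10011*, 10100*, 10111*, 11001*, 11011*, 11100*, 11101*, 11110*
[col 1] -0000, -1001, -1100, 0-000, 01-00, 0100-, 1-011, 1-100, 10-00, 10-11, 11-01, 110-1, 111-0, 1110-
Prime implicants: -0000, -1001, -1100, 0-000, 00101, 00110, 01-00, 0100-, 1-011, 1-100, 10-00, 10-11, 11-01, 110-1, 111-0, 1110-
PI chart (minterm → PIs covering it):
  0 | -0000,0-000
  5 | 00101  (sole → essential)
  6 | 00110  (sole → essential)
  8 | 0-000,01-00,0100-
  9 | -1001,0100-
  12 | -1100,01-00
  16 | -0000,10-00
  19 | 1-011,10-11
  20 | 1-100,10-00
  23 | 10-11  (sole → essential)
  27 | 1-011,110-1
  29 | 11-01,1110-
  30 | 111-0  (sole → essential)
Essential prime implicants: 00101, 00110, 10-11, 111-0

NO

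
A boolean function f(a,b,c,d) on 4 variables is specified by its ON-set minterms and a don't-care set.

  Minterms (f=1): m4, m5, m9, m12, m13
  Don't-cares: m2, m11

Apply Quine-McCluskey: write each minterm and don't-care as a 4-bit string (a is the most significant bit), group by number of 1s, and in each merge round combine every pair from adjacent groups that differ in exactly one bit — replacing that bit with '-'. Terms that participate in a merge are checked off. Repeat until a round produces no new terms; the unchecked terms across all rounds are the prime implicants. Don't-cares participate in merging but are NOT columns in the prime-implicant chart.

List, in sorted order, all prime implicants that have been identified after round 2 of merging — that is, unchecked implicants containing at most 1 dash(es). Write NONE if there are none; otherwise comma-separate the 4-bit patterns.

size-2^0 implicants → 0010  0100(✓)  0101(✓)  1001(✓)  1011(✓)  1100(✓)  1101(✓)
size-2^1 implicants → -100(✓)  -101(✓)  010-(✓)  1-01  10-1  110-(✓)
size-2^2 implicants → -10-
Unchecked terms (primes): -10-, 0010, 1-01, 10-1

0010, 1-01, 10-1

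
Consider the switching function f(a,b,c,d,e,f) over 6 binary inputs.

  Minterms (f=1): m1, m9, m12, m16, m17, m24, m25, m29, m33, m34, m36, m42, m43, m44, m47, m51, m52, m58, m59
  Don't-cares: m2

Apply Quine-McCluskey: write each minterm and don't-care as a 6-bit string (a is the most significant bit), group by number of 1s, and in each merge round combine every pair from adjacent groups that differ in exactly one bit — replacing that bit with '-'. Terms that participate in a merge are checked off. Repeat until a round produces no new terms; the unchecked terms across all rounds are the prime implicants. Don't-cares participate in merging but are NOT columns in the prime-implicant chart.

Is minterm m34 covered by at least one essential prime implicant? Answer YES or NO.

NO

[col 0] 000001*, 000010*, 001001*, 001100*, 010000*, 010001*, 011000*, 011001*, 011101*, 100001*, 100010*, 100100*, 101010*, 101011*, 101100*, 101111*, 110011*, 110100*, 111010*, 111011*
[col 1] -00001, -00010, -01100, 0-0001*, 0-1001*, 00-001*, 01-000*, 01-001*, 01000-*, 011-01, 01100-*, 1-0100, 1-1010*, 1-1011*, 10-010, 10-100, 101-11, 10101-*, 11-011, 11101-*
[col 2] 0--001, 01-00-, 1-101-
Prime implicants: -00001, -00010, -01100, 0--001, 01-00-, 011-01, 1-0100, 1-101-, 10-010, 10-100, 101-11, 11-011
PI chart (minterm → PIs covering it):
  1 | -00001,0--001
  9 | 0--001  (sole → essential)
  12 | -01100  (sole → essential)
  16 | 01-00-  (sole → essential)
  17 | 0--001,01-00-
  24 | 01-00-  (sole → essential)
  25 | 0--001,01-00-,011-01
  29 | 011-01  (sole → essential)
  33 | -00001  (sole → essential)
  34 | -00010,10-010
  36 | 1-0100,10-100
  42 | 1-101-,10-010
  43 | 1-101-,101-11
  44 | -01100,10-100
  47 | 101-11  (sole → essential)
  51 | 11-011  (sole → essential)
  52 | 1-0100  (sole → essential)
  58 | 1-101-  (sole → essential)
  59 | 1-101-,11-011
Essential prime implicants: -00001, -01100, 0--001, 01-00-, 011-01, 1-0100, 1-101-, 101-11, 11-011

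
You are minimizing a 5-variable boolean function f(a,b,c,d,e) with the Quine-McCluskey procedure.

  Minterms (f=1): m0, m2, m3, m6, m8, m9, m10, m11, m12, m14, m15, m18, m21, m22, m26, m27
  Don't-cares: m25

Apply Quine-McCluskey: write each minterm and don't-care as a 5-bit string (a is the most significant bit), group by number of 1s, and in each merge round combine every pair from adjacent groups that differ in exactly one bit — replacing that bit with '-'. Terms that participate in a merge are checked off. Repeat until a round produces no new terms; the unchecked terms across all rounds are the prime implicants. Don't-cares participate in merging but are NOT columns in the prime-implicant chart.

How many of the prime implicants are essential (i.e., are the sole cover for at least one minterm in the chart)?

6

Round 0: 00000✓ 00010✓ 00011✓ 00110✓ 01000✓ 01001✓ 01010✓ 01011✓ 01100✓ 01110✓ 01111✓ 10010✓ 10101 10110✓ 11001✓ 11010✓ 11011✓
Round 1: -0010✓ -0110✓ -1001✓ -1010✓ -1011✓ 0-000✓ 0-010✓ 0-011✓ 0-110✓ 00-10✓ 000-0✓ 0001-✓ 01-00✓ 01-10✓ 01-11✓ 010-0✓ 010-1✓ 0100-✓ 0101-✓ 011-0✓ 0111-✓ 1-010✓ 10-10✓ 110-1✓ 1101-✓
Round 2: --010 -0-10 -10-1 -101- 0--10 0-0-0 0-01- 01--0 01-1- 010--
PIs = {--010, -0-10, -10-1, -101-, 0--10, 0-0-0, 0-01-, 01--0, 01-1-, 010--, 10101}
Coverage chart:
  m0: 0-0-0 ←essential
  m2: --010,-0-10,0--10,0-0-0,0-01-
  m3: 0-01- ←essential
  m6: -0-10,0--10
  m8: 0-0-0,01--0,010--
  m9: -10-1,010--
  m10: --010,-101-,0--10,0-0-0,0-01-,01--0,01-1-,010--
  m11: -10-1,-101-,0-01-,01-1-,010--
  m12: 01--0 ←essential
  m14: 0--10,01--0,01-1-
  m15: 01-1- ←essential
  m18: --010,-0-10
  m21: 10101 ←essential
  m22: -0-10 ←essential
  m26: --010,-101-
  m27: -10-1,-101-
Essential: -0-10, 0-0-0, 0-01-, 01--0, 01-1-, 10101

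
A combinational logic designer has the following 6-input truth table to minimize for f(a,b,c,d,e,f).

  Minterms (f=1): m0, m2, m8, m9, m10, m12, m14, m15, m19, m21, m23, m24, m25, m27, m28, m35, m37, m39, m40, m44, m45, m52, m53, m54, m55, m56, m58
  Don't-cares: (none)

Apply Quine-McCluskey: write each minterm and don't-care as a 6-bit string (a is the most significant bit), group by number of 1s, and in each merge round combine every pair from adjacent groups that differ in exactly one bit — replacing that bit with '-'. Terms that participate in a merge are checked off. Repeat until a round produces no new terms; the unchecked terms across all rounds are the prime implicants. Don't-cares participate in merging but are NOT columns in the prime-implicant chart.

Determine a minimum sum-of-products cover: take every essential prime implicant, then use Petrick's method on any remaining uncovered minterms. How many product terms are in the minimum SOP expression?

11

size-2^0 implicants → 000000(✓)  000010(✓)  001000(✓)  001001(✓)  001010(✓)  001100(✓)  001110(✓)  001111(✓)  010011(✓)  010101(✓)  010111(✓)  011000(✓)  011001(✓)  011011(✓)  011100(✓)  100011(✓)  100101(✓)  100111(✓)  101000(✓)  101100(✓)  101101(✓)  110100(✓)  110101(✓)  110110(✓)  110111(✓)  111000(✓)  111010(✓)
size-2^1 implicants → -01000(✓)  -01100(✓)  -10101(✓)  -10111(✓)  -11000(✓)  0-1000(✓)  0-1001(✓)  0-1100(✓)  00-000(✓)  00-010(✓)  0000-0(✓)  001-00(✓)  001-10(✓)  0010-0(✓)  00100-(✓)  0011-0(✓)  00111-  01-011  010-11  0101-1(✓)  011-00(✓)  0110-1  01100-(✓)  1-0101(✓)  1-0111(✓)  1-1000(✓)  10-101  100-11  1001-1(✓)  101-00(✓)  10110-  1101-0(✓)  1101-1(✓)  11010-(✓)  11011-(✓)  1110-0
size-2^2 implicants → --1000  -01-00  -101-1  0-1-00  0-100-  00-0-0  001--0  1-01-1  1101--
Unchecked terms (primes): --1000, -01-00, -101-1, 0-1-00, 0-100-, 00-0-0, 001--0, 00111-, 01-011, 010-11, 0110-1, 1-01-1, 10-101, 100-11, 10110-, 1101--, 1110-0
Minterm coverage:
  m0 ⊆ 00-0-0 [E]
  m2 ⊆ 00-0-0 [E]
  m8 ⊆ --1000,-01-00,0-1-00,0-100-,00-0-0,001--0
  m9 ⊆ 0-100- [E]
  m10 ⊆ 00-0-0,001--0
  m12 ⊆ -01-00,0-1-00,001--0
  m14 ⊆ 001--0,00111-
  m15 ⊆ 00111- [E]
  m19 ⊆ 01-011,010-11
  m21 ⊆ -101-1 [E]
  m23 ⊆ -101-1,010-11
  m24 ⊆ --1000,0-1-00,0-100-
  m25 ⊆ 0-100-,0110-1
  m27 ⊆ 01-011,0110-1
  m28 ⊆ 0-1-00 [E]
  m35 ⊆ 100-11 [E]
  m37 ⊆ 1-01-1,10-101
  m39 ⊆ 1-01-1,100-11
  m40 ⊆ --1000,-01-00
  m44 ⊆ -01-00,10110-
  m45 ⊆ 10-101,10110-
  m52 ⊆ 1101-- [E]
  m53 ⊆ -101-1,1-01-1,1101--
  m54 ⊆ 1101-- [E]
  m55 ⊆ -101-1,1-01-1,1101--
  m56 ⊆ --1000,1110-0
  m58 ⊆ 1110-0 [E]
E = {-101-1, 0-1-00, 0-100-, 00-0-0, 00111-, 100-11, 1101--, 1110-0}
Petrick residual → -01-00, 01-011, 10-101
Cover = b'ce'f' + bc'df + a'ce'f' + a'cd'e' + a'b'd'f' + a'b'cde + a'bd'ef + ab'de'f + ab'c'ef + abc'd + abcd'f'  |cover|=11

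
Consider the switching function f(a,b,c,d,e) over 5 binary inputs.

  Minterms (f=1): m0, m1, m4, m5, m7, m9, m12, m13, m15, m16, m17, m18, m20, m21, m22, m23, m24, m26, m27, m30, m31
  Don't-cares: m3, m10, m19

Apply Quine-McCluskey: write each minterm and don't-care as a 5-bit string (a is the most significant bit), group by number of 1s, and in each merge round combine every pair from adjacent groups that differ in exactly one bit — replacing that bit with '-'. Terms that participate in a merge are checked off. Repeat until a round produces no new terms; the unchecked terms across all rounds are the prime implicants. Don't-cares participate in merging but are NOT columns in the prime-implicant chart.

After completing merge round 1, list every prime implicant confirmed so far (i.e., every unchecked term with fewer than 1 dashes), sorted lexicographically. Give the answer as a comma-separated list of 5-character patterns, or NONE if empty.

NONE

Round 0: 00000✓ 00001✓ 00011✓ 00100✓ 00101✓ 00111✓ 01001✓ 01010✓ 01100✓ 01101✓ 01111✓ 10000✓ 10001✓ 10010✓ 10011✓ 10100✓ 10101✓ 10110✓ 10111✓ 11000✓ 11010✓ 11011✓ 11110✓ 11111✓
Round 1: -0000✓ -0001✓ -0011✓ -0100✓ -0101✓ -0111✓ -1010 -1111✓ 0-001✓ 0-100✓ 0-101✓ 0-111✓ 00-00✓ 00-01✓ 00-11✓ 000-1✓ 0000-✓ 001-1✓ 0010-✓ 01-01✓ 011-1✓ 0110-✓ 1-000✓ 1-010✓ 1-011✓ 1-110✓ 1-111✓ 10-00✓ 10-01✓ 10-10✓ 10-11✓ 100-0✓ 100-1✓ 1000-✓ 1001-✓ 101-0✓ 101-1✓ 1010-✓ 1011-✓ 11-10✓ 11-11✓ 110-0✓ 1101-✓ 1111-✓
Round 2: --111 -0-00✓ -0-01✓ -0-11✓ -00-1✓ -000-✓ -01-1✓ -010-✓ 0--01 0-1-1 0-10- 00--1✓ 00-0-✓ 1--10✓ 1--11✓ 1-0-0 1-01-✓ 1-11-✓ 10--0✓ 10--1✓ 10-0-✓ 10-1-✓ 100--✓ 101--✓ 11-1-✓
Round 3: -0--1 -0-0- 1--1- 10---
PIs = {--111, -0--1, -0-0-, -1010, 0--01, 0-1-1, 0-10-, 1--1-, 1-0-0, 10---}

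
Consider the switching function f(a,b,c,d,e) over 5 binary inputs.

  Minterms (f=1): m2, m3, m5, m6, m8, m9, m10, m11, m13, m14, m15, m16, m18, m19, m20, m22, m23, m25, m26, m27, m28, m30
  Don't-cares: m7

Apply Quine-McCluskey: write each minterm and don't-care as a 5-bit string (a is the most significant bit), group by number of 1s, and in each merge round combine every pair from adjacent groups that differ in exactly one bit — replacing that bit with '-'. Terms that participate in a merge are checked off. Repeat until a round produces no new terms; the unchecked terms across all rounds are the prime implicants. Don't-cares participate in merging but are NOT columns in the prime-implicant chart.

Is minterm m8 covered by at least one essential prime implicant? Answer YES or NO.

YES

Round 0: 00010✓ 00011✓ 00101✓ 00110✓ 00111✓ 01000✓ 01001✓ 01010✓ 01011✓ 01101✓ 01110✓ 01111✓ 10000✓ 10010✓ 10011✓ 10100✓ 10110✓ 10111✓ 11001✓ 11010✓ 11011✓ 11100✓ 11110✓
Round 1: -0010✓ -0011✓ -0110✓ -0111✓ -1001✓ -1010✓ -1011✓ -1110✓ 0-010✓ 0-011✓ 0-101✓ 0-110✓ 0-111✓ 00-10✓ 00-11✓ 0001-✓ 001-1✓ 0011-✓ 01-01✓ 01-10✓ 01-11✓ 010-0✓ 010-1✓ 0100-✓ 0101-✓ 011-1✓ 0111-✓ 1-010✓ 1-011✓ 1-100✓ 1-110✓ 10-00✓ 10-10✓ 10-11✓ 100-0✓ 1001-✓ 101-0✓ 1011-✓ 11-10✓ 110-1✓ 1101-✓ 111-0✓
Round 2: --010✓ --011✓ --110✓ -0-10✓ -0-11✓ -001-✓ -011-✓ -1-10✓ -10-1 -101-✓ 0--10✓ 0--11✓ 0-01-✓ 0-1-1 0-11-✓ 00-1-✓ 01--1 01-1-✓ 010-- 1--10✓ 1-01-✓ 1-1-0 10--0 10-1-✓
Round 3: ---10 --01- -0-1- 0--1-
PIs = {---10, --01-, -0-1-, -10-1, 0--1-, 0-1-1, 01--1, 010--, 1-1-0, 10--0}
Coverage chart:
  m2: ---10,--01-,-0-1-,0--1-
  m3: --01-,-0-1-,0--1-
  m5: 0-1-1 ←essential
  m6: ---10,-0-1-,0--1-
  m8: 010-- ←essential
  m9: -10-1,01--1,010--
  m10: ---10,--01-,0--1-,010--
  m11: --01-,-10-1,0--1-,01--1,010--
  m13: 0-1-1,01--1
  m14: ---10,0--1-
  m15: 0--1-,0-1-1,01--1
  m16: 10--0 ←essential
  m18: ---10,--01-,-0-1-,10--0
  m19: --01-,-0-1-
  m20: 1-1-0,10--0
  m22: ---10,-0-1-,1-1-0,10--0
  m23: -0-1- ←essential
  m25: -10-1 ←essential
  m26: ---10,--01-
  m27: --01-,-10-1
  m28: 1-1-0 ←essential
  m30: ---10,1-1-0
Essential: -0-1-, -10-1, 0-1-1, 010--, 1-1-0, 10--0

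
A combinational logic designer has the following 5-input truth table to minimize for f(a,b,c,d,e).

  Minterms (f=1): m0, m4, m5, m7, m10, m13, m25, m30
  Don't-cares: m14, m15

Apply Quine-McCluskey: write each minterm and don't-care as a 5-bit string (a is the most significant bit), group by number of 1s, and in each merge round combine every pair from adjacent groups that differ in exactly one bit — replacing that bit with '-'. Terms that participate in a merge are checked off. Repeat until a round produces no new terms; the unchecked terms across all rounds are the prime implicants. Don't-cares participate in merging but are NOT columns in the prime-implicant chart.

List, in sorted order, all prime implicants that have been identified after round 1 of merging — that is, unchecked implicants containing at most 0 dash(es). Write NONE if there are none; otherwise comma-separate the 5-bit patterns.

size-2^0 implicants → 00000(✓)  00100(✓)  00101(✓)  00111(✓)  01010(✓)  01101(✓)  01110(✓)  01111(✓)  11001  11110(✓)
size-2^1 implicants → -1110  0-101(✓)  0-111(✓)  00-00  001-1(✓)  0010-  01-10  011-1(✓)  0111-
size-2^2 implicants → 0-1-1
Unchecked terms (primes): -1110, 0-1-1, 00-00, 0010-, 01-10, 0111-, 11001

11001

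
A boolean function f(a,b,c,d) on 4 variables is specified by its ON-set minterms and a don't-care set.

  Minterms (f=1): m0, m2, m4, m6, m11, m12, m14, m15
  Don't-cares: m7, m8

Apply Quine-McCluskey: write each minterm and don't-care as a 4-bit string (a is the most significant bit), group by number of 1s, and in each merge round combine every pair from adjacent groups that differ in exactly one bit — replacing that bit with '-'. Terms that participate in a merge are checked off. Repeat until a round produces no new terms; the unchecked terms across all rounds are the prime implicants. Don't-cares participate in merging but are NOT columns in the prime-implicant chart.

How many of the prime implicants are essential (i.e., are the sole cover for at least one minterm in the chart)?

Round 0: 0000✓ 0010✓ 0100✓ 0110✓ 0111✓ 1000✓ 1011✓ 1100✓ 1110✓ 1111✓
Round 1: -000✓ -100✓ -110✓ -111✓ 0-00✓ 0-10✓ 00-0✓ 01-0✓ 011-✓ 1-00✓ 1-11 11-0✓ 111-✓
Round 2: --00 -1-0 -11- 0--0
PIs = {--00, -1-0, -11-, 0--0, 1-11}
Coverage chart:
  m0: --00,0--0
  m2: 0--0 ←essential
  m4: --00,-1-0,0--0
  m6: -1-0,-11-,0--0
  m11: 1-11 ←essential
  m12: --00,-1-0
  m14: -1-0,-11-
  m15: -11-,1-11
Essential: 0--0, 1-11

2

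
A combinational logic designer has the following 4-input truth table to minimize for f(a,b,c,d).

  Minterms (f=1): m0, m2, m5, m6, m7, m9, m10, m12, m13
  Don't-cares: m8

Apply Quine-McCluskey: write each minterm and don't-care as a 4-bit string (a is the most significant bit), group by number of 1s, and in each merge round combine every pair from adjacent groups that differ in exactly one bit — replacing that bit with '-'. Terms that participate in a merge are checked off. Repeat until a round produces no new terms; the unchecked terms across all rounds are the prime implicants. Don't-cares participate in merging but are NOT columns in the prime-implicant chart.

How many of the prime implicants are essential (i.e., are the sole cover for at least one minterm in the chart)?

[col 0] 0000*, 0010*, 0101*, 0110*, 0111*, 1000*, 1001*, 1010*, 1100*, 1101*
[col 1] -000*, -010*, -101, 0-10, 00-0*, 01-1, 011-, 1-00*, 1-01*, 10-0*, 100-*, 110-*
[col 2] -0-0, 1-0-
Prime implicants: -0-0, -101, 0-10, 01-1, 011-, 1-0-
PI chart (minterm → PIs covering it):
  0 | -0-0  (sole → essential)
  2 | -0-0,0-10
  5 | -101,01-1
  6 | 0-10,011-
  7 | 01-1,011-
  9 | 1-0-  (sole → essential)
  10 | -0-0  (sole → essential)
  12 | 1-0-  (sole → essential)
  13 | -101,1-0-
Essential prime implicants: -0-0, 1-0-

2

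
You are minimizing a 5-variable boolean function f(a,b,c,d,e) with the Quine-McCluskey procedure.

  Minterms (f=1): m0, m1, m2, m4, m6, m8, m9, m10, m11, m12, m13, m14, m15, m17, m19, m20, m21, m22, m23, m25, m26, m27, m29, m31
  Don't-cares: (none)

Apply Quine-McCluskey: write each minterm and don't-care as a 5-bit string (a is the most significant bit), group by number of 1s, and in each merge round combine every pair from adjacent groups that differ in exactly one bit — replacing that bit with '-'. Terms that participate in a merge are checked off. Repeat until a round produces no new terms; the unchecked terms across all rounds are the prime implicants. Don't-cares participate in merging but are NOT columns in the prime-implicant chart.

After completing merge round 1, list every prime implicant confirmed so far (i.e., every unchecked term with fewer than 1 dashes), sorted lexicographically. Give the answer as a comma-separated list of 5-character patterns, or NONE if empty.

Round 0: 00000✓ 00001✓ 00010✓ 00100✓ 00110✓ 01000✓ 01001✓ 01010✓ 01011✓ 01100✓ 01101✓ 01110✓ 01111✓ 10001✓ 10011✓ 10100✓ 10101✓ 10110✓ 10111✓ 11001✓ 11010✓ 11011✓ 11101✓ 11111✓
Round 1: -0001✓ -0100✓ -0110✓ -1001✓ -1010✓ -1011✓ -1101✓ -1111✓ 0-000✓ 0-001✓ 0-010✓ 0-100✓ 0-110✓ 00-00✓ 00-10✓ 000-0✓ 0000-✓ 001-0✓ 01-00✓ 01-01✓ 01-10✓ 01-11✓ 010-0✓ 010-1✓ 0100-✓ 0101-✓ 011-0✓ 011-1✓ 0110-✓ 0111-✓ 1-001✓ 1-011✓ 1-101✓ 1-111✓ 10-01✓ 10-11✓ 100-1✓ 101-0✓ 101-1✓ 1010-✓ 1011-✓ 11-01✓ 11-11✓ 110-1✓ 1101-✓ 111-1✓
Round 2: --001 -01-0 -1-01✓ -1-11✓ -10-1✓ -101- -11-1✓ 0--00✓ 0--10✓ 0-0-0✓ 0-00- 0-1-0✓ 00--0✓ 01--0✓ 01--1✓ 01-0-✓ 01-1-✓ 010--✓ 011--✓ 1--01✓ 1--11✓ 1-0-1✓ 1-1-1✓ 10--1✓ 101-- 11--1✓
Round 3: -1--1 0---0 01--- 1---1
PIs = {--001, -01-0, -1--1, -101-, 0---0, 0-00-, 01---, 1---1, 101--}

NONE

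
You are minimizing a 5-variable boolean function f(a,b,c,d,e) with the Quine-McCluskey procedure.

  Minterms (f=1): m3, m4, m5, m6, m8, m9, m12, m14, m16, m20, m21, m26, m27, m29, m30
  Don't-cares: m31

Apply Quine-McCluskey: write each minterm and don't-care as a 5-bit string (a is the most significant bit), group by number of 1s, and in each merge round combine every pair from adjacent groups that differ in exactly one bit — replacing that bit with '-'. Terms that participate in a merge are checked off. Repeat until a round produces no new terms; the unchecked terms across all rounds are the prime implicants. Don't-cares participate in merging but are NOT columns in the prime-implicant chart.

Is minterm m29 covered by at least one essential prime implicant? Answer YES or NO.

NO

[col 0] 00011, 00100*, 00101*, 00110*, 01000*, 01001*, 01100*, 01110*, 10000*, 10100*, 10101*, 11010*, 11011*, 11101*, 11110*, 11111*
[col 1] -0100*, -0101*, -1110, 0-100*, 0-110*, 001-0*, 0010-*, 01-00, 0100-, 011-0*, 1-101, 10-00, 1010-*, 11-10*, 11-11*, 1101-*, 111-1, 1111-*
[col 2] -010-, 0-1-0, 11-1-
Prime implicants: -010-, -1110, 0-1-0, 00011, 01-00, 0100-, 1-101, 10-00, 11-1-, 111-1
PI chart (minterm → PIs covering it):
  3 | 00011  (sole → essential)
  4 | -010-,0-1-0
  5 | -010-  (sole → essential)
  6 | 0-1-0  (sole → essential)
  8 | 01-00,0100-
  9 | 0100-  (sole → essential)
  12 | 0-1-0,01-00
  14 | -1110,0-1-0
  16 | 10-00  (sole → essential)
  20 | -010-,10-00
  21 | -010-,1-101
  26 | 11-1-  (sole → essential)
  27 | 11-1-  (sole → essential)
  29 | 1-101,111-1
  30 | -1110,11-1-
Essential prime implicants: -010-, 0-1-0, 00011, 0100-, 10-00, 11-1-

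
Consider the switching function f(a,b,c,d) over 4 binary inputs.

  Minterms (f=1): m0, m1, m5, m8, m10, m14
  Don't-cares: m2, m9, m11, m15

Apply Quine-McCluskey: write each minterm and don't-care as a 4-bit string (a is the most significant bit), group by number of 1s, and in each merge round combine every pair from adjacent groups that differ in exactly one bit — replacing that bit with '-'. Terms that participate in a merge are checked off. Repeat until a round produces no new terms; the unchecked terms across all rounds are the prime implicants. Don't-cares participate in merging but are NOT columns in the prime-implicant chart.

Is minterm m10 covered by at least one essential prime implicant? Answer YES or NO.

YES

[col 0] 0000*, 0001*, 0010*, 0101*, 1000*, 1001*, 1010*, 1011*, 1110*, 1111*
[col 1] -000*, -001*, -010*, 0-01, 00-0*, 000-*, 1-10*, 1-11*, 10-0*, 10-1*, 100-*, 101-*, 111-*
[col 2] -0-0, -00-, 1-1-, 10--
Prime implicants: -0-0, -00-, 0-01, 1-1-, 10--
PI chart (minterm → PIs covering it):
  0 | -0-0,-00-
  1 | -00-,0-01
  5 | 0-01  (sole → essential)
  8 | -0-0,-00-,10--
  10 | -0-0,1-1-,10--
  14 | 1-1-  (sole → essential)
Essential prime implicants: 0-01, 1-1-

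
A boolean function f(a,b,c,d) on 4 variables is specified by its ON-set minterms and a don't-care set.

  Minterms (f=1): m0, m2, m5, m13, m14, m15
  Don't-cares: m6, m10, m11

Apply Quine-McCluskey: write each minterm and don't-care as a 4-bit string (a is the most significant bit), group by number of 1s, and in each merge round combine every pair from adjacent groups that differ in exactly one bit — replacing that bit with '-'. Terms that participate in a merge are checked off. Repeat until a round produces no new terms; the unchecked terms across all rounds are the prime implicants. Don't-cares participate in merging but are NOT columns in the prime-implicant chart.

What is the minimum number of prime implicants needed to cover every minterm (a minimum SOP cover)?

size-2^0 implicants → 0000(✓)  0010(✓)  0101(✓)  0110(✓)  1010(✓)  1011(✓)  1101(✓)  1110(✓)  1111(✓)
size-2^1 implicants → -010(✓)  -101  -110(✓)  0-10(✓)  00-0  1-10(✓)  1-11(✓)  101-(✓)  11-1  111-(✓)
size-2^2 implicants → --10  1-1-
Unchecked terms (primes): --10, -101, 00-0, 1-1-, 11-1
Minterm coverage:
  m0 ⊆ 00-0 [E]
  m2 ⊆ --10,00-0
  m5 ⊆ -101 [E]
  m13 ⊆ -101,11-1
  m14 ⊆ --10,1-1-
  m15 ⊆ 1-1-,11-1
E = {-101, 00-0}
Petrick residual → 1-1-
Cover = bc'd + a'b'd' + ac  |cover|=3

3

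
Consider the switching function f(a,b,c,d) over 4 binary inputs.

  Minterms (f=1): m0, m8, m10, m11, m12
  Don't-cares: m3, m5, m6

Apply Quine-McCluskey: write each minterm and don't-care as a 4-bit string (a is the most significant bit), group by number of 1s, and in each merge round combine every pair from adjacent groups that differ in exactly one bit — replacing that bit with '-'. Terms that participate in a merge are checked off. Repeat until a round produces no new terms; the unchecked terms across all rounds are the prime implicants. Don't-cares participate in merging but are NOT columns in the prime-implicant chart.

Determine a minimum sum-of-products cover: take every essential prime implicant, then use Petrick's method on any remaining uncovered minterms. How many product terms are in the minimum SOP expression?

[col 0] 0000*, 0011*, 0101, 0110, 1000*, 1010*, 1011*, 1100*
[col 1] -000, -011, 1-00, 10-0, 101-
Prime implicants: -000, -011, 0101, 0110, 1-00, 10-0, 101-
PI chart (minterm → PIs covering it):
  0 | -000  (sole → essential)
  8 | -000,1-00,10-0
  10 | 10-0,101-
  11 | -011,101-
  12 | 1-00  (sole → essential)
Essential prime implicants: -000, 1-00
Petrick residual → 101-
Minimum SOP uses 3 PIs: b'c'd' + ac'd' + ab'c

3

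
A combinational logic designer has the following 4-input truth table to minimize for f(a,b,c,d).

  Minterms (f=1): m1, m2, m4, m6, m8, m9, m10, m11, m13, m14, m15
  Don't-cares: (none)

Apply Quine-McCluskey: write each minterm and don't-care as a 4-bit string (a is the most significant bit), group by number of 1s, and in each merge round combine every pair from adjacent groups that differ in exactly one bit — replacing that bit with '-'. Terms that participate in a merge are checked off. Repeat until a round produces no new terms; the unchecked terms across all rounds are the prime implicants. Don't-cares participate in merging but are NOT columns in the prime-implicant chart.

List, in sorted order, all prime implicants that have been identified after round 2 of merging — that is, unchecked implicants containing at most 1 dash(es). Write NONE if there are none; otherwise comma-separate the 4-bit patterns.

-001, 01-0

[col 0] 0001*, 0010*, 0100*, 0110*, 1000*, 1001*, 1010*, 1011*, 1101*, 1110*, 1111*
[col 1] -001, -010*, -110*, 0-10*, 01-0, 1-01*, 1-10*, 1-11*, 10-0*, 10-1*, 100-*, 101-*, 11-1*, 111-*
[col 2] --10, 1--1, 1-1-, 10--
Prime implicants: --10, -001, 01-0, 1--1, 1-1-, 10--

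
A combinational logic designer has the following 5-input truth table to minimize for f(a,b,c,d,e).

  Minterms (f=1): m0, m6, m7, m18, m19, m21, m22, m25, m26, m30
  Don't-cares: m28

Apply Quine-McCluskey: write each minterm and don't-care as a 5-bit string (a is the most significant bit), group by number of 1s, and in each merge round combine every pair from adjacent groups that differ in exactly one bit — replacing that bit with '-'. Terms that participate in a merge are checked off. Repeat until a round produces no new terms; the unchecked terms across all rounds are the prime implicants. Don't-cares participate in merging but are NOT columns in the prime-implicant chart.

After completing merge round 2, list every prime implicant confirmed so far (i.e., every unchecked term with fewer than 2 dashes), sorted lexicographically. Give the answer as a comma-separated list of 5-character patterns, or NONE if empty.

[col 0] 00000, 00110*, 00111*, 10010*, 10011*, 10101, 10110*, 11001, 11010*, 11100*, 11110*
[col 1] -0110, 0011-, 1-010*, 1-110*, 10-10*, 1001-, 11-10*, 111-0
[col 2] 1--10
Prime implicants: -0110, 00000, 0011-, 1--10, 1001-, 10101, 11001, 111-0

-0110, 00000, 0011-, 1001-, 10101, 11001, 111-0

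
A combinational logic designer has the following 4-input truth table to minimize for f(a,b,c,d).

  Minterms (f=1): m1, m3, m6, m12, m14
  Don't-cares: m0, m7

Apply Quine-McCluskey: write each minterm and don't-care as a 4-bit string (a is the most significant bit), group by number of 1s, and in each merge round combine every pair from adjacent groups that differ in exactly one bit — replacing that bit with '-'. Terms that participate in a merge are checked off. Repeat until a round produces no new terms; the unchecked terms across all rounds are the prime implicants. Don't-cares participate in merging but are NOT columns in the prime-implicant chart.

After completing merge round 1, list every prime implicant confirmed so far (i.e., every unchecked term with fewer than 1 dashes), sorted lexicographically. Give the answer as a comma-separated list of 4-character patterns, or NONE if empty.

NONE

size-2^0 implicants → 0000(✓)  0001(✓)  0011(✓)  0110(✓)  0111(✓)  1100(✓)  1110(✓)
size-2^1 implicants → -110  0-11  00-1  000-  011-  11-0
Unchecked terms (primes): -110, 0-11, 00-1, 000-, 011-, 11-0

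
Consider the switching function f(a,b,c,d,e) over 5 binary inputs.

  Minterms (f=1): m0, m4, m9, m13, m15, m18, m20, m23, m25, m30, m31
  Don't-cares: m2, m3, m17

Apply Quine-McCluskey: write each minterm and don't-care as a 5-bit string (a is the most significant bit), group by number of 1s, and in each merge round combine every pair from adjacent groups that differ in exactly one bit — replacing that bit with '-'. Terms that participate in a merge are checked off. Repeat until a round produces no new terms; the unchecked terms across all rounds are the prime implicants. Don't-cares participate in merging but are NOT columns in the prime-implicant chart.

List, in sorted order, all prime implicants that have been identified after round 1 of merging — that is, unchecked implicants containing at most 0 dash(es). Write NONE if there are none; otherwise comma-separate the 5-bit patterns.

NONE

size-2^0 implicants → 00000(✓)  00010(✓)  00011(✓)  00100(✓)  01001(✓)  01101(✓)  01111(✓)  10001(✓)  10010(✓)  10100(✓)  10111(✓)  11001(✓)  11110(✓)  11111(✓)
size-2^1 implicants → -0010  -0100  -1001  -1111  00-00  000-0  0001-  01-01  011-1  1-001  1-111  1111-
Unchecked terms (primes): -0010, -0100, -1001, -1111, 00-00, 000-0, 0001-, 01-01, 011-1, 1-001, 1-111, 1111-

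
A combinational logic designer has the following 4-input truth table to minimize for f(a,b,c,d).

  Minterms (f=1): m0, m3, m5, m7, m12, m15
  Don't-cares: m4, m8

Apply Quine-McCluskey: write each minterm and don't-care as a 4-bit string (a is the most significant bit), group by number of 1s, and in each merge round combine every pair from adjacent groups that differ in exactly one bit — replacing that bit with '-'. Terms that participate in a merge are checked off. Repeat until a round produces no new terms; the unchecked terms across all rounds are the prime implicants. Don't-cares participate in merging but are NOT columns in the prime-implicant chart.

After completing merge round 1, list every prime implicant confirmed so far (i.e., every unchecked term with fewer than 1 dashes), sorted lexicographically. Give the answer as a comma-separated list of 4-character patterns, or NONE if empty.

Round 0: 0000✓ 0011✓ 0100✓ 0101✓ 0111✓ 1000✓ 1100✓ 1111✓
Round 1: -000✓ -100✓ -111 0-00✓ 0-11 01-1 010- 1-00✓
Round 2: --00
PIs = {--00, -111, 0-11, 01-1, 010-}

NONE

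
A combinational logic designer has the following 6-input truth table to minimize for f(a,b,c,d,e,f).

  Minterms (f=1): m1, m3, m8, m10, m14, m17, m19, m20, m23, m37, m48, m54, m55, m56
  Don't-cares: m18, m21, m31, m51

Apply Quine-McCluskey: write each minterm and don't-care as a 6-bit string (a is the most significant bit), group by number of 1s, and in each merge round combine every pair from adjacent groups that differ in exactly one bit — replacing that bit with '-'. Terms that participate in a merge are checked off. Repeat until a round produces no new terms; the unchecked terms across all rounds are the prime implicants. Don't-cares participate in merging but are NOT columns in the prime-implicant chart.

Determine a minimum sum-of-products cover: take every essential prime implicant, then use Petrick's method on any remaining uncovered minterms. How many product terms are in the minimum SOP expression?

size-2^0 implicants → 000001(✓)  000011(✓)  001000(✓)  001010(✓)  001110(✓)  010001(✓)  010010(✓)  010011(✓)  010100(✓)  010101(✓)  010111(✓)  011111(✓)  100101  110000(✓)  110011(✓)  110110(✓)  110111(✓)  111000(✓)
size-2^1 implicants → -10011(✓)  -10111(✓)  0-0001(✓)  0-0011(✓)  0000-1(✓)  001-10  0010-0  01-111  010-01(✓)  010-11(✓)  0100-1(✓)  01001-  0101-1(✓)  01010-  11-000  110-11(✓)  11011-
size-2^2 implicants → -10-11  0-00-1  010--1
Unchecked terms (primes): -10-11, 0-00-1, 001-10, 0010-0, 01-111, 010--1, 01001-, 01010-, 100101, 11-000, 11011-
Minterm coverage:
  m1 ⊆ 0-00-1 [E]
  m3 ⊆ 0-00-1 [E]
  m8 ⊆ 0010-0 [E]
  m10 ⊆ 001-10,0010-0
  m14 ⊆ 001-10 [E]
  m17 ⊆ 0-00-1,010--1
  m19 ⊆ -10-11,0-00-1,010--1,01001-
  m20 ⊆ 01010- [E]
  m23 ⊆ -10-11,01-111,010--1
  m37 ⊆ 100101 [E]
  m48 ⊆ 11-000 [E]
  m54 ⊆ 11011- [E]
  m55 ⊆ -10-11,11011-
  m56 ⊆ 11-000 [E]
E = {0-00-1, 001-10, 0010-0, 01010-, 100101, 11-000, 11011-}
Petrick residual → -10-11
Cover = bc'ef + a'c'd'f + a'b'cef' + a'b'cd'f' + a'bc'de' + ab'c'de'f + abd'e'f' + abc'de  |cover|=8

8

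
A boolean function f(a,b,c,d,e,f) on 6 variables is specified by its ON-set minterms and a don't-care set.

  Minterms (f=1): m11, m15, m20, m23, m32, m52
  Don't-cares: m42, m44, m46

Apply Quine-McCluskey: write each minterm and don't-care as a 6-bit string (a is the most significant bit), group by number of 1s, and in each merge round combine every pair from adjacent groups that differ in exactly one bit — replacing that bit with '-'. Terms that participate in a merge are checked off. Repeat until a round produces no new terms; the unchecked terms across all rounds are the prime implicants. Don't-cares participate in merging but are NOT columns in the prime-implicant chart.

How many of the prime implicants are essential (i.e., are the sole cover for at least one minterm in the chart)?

4

[col 0] 001011*, 001111*, 010100*, 010111, 100000, 101010*, 101100*, 101110*, 110100*
[col 1] -10100, 001-11, 101-10, 1011-0
Prime implicants: -10100, 001-11, 010111, 100000, 101-10, 1011-0
PI chart (minterm → PIs covering it):
  11 | 001-11  (sole → essential)
  15 | 001-11  (sole → essential)
  20 | -10100  (sole → essential)
  23 | 010111  (sole → essential)
  32 | 100000  (sole → essential)
  52 | -10100  (sole → essential)
Essential prime implicants: -10100, 001-11, 010111, 100000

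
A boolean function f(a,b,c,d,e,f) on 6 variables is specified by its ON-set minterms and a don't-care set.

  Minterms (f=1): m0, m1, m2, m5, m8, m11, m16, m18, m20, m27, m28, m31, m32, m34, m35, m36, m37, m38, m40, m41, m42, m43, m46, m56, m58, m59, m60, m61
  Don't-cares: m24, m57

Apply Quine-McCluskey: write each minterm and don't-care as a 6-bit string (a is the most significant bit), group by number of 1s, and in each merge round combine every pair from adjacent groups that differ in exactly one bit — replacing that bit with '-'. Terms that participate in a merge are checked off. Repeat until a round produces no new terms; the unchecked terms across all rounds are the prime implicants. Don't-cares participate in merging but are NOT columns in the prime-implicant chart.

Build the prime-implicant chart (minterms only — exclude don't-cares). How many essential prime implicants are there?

size-2^0 implicants → 000000(✓)  000001(✓)  000010(✓)  000101(✓)  001000(✓)  001011(✓)  010000(✓)  010010(✓)  010100(✓)  011000(✓)  011011(✓)  011100(✓)  011111(✓)  100000(✓)  100010(✓)  100011(✓)  100100(✓)  100101(✓)  100110(✓)  101000(✓)  101001(✓)  101010(✓)  101011(✓)  101110(✓)  111000(✓)  111001(✓)  111010(✓)  111011(✓)  111100(✓)  111101(✓)
size-2^1 implicants → -00000(✓)  -00010(✓)  -00101  -01000(✓)  -01011(✓)  -11000(✓)  -11011(✓)  -11100(✓)  0-0000(✓)  0-0010(✓)  0-1000(✓)  0-1011(✓)  00-000(✓)  000-01  0000-0(✓)  00000-  01-000(✓)  01-100(✓)  010-00(✓)  0100-0(✓)  011-00(✓)  011-11  1-1000(✓)  1-1001(✓)  1-1010(✓)  1-1011(✓)  10-000(✓)  10-010(✓)  10-011(✓)  10-110(✓)  100-00(✓)  100-10(✓)  1000-0(✓)  10001-(✓)  1001-0(✓)  10010-  101-10(✓)  1010-0(✓)  1010-1(✓)  10100-(✓)  10101-(✓)  111-00(✓)  111-01(✓)  1110-0(✓)  1110-1(✓)  11100-(✓)  11101-(✓)  11110-(✓)
size-2^2 implicants → --1000  --1011  -0-000  -000-0  -11-00  0--000  0-00-0  01--00  1-10-0(✓)  1-10-1(✓)  1-100-(✓)  1-101-(✓)  10--10  10-0-0  10-01-  100--0  1010--(✓)  111-0-  1110--(✓)
size-2^3 implicants → 1-10--
Unchecked terms (primes): --1000, --1011, -0-000, -000-0, -00101, -11-00, 0--000, 0-00-0, 000-01, 00000-, 01--00, 011-11, 1-10--, 10--10, 10-0-0, 10-01-, 100--0, 10010-, 111-0-
Minterm coverage:
  m0 ⊆ -0-000,-000-0,0--000,0-00-0,00000-
  m1 ⊆ 000-01,00000-
  m2 ⊆ -000-0,0-00-0
  m5 ⊆ -00101,000-01
  m8 ⊆ --1000,-0-000,0--000
  m11 ⊆ --1011 [E]
  m16 ⊆ 0--000,0-00-0,01--00
  m18 ⊆ 0-00-0 [E]
  m20 ⊆ 01--00 [E]
  m27 ⊆ --1011,011-11
  m28 ⊆ -11-00,01--00
  m31 ⊆ 011-11 [E]
  m32 ⊆ -0-000,-000-0,10-0-0,100--0
  m34 ⊆ -000-0,10--10,10-0-0,10-01-,100--0
  m35 ⊆ 10-01- [E]
  m36 ⊆ 100--0,10010-
  m37 ⊆ -00101,10010-
  m38 ⊆ 10--10,100--0
  m40 ⊆ --1000,-0-000,1-10--,10-0-0
  m41 ⊆ 1-10-- [E]
  m42 ⊆ 1-10--,10--10,10-0-0,10-01-
  m43 ⊆ --1011,1-10--,10-01-
  m46 ⊆ 10--10 [E]
  m56 ⊆ --1000,-11-00,1-10--,111-0-
  m58 ⊆ 1-10-- [E]
  m59 ⊆ --1011,1-10--
  m60 ⊆ -11-00,111-0-
  m61 ⊆ 111-0- [E]
E = {--1011, 0-00-0, 01--00, 011-11, 1-10--, 10--10, 10-01-, 111-0-}

8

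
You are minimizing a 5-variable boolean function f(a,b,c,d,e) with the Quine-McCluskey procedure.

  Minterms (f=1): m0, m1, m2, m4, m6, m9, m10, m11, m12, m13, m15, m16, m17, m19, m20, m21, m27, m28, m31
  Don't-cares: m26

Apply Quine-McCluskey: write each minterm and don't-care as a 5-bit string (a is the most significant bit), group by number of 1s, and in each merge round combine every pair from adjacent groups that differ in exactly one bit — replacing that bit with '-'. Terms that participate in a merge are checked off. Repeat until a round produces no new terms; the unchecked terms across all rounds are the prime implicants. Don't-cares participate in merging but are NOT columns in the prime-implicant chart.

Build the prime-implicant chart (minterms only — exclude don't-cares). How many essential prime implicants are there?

Round 0: 00000✓ 00001✓ 00010✓ 00100✓ 00110✓ 01001✓ 01010✓ 01011✓ 01100✓ 01101✓ 01111✓ 10000✓ 10001✓ 10011✓ 10100✓ 10101✓ 11010✓ 11011✓ 11100✓ 11111✓
Round 1: -0000✓ -0001✓ -0100✓ -1010✓ -1011✓ -1100✓ -1111✓ 0-001 0-010 0-100✓ 00-00✓ 00-10✓ 000-0✓ 0000-✓ 001-0✓ 01-01✓ 01-11✓ 010-1✓ 0101-✓ 011-1✓ 0110- 1-011 1-100✓ 10-00✓ 10-01✓ 100-1 1000-✓ 1010-✓ 11-11✓ 1101-✓
Round 2: --100 -0-00 -000- -1-11 -101- 00--0 01--1 10-0-
PIs = {--100, -0-00, -000-, -1-11, -101-, 0-001, 0-010, 00--0, 01--1, 0110-, 1-011, 10-0-, 100-1}
Coverage chart:
  m0: -0-00,-000-,00--0
  m1: -000-,0-001
  m2: 0-010,00--0
  m4: --100,-0-00,00--0
  m6: 00--0 ←essential
  m9: 0-001,01--1
  m10: -101-,0-010
  m11: -1-11,-101-,01--1
  m12: --100,0110-
  m13: 01--1,0110-
  m15: -1-11,01--1
  m16: -0-00,-000-,10-0-
  m17: -000-,10-0-,100-1
  m19: 1-011,100-1
  m20: --100,-0-00,10-0-
  m21: 10-0- ←essential
  m27: -1-11,-101-,1-011
  m28: --100 ←essential
  m31: -1-11 ←essential
Essential: --100, -1-11, 00--0, 10-0-

4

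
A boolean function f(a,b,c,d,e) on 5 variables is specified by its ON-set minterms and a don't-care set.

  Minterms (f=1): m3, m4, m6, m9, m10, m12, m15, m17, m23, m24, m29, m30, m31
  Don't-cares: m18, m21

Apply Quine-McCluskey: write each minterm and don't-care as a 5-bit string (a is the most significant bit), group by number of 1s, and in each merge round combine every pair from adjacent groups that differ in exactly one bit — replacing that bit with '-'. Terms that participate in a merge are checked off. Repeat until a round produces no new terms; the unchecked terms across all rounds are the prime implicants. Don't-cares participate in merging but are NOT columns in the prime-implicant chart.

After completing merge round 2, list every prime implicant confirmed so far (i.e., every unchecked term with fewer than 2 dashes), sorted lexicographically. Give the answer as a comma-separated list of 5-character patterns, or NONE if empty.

-1111, 0-100, 00011, 001-0, 01001, 01010, 10-01, 10010, 11000, 1111-

[col 0] 00011, 00100*, 00110*, 01001, 01010, 01100*, 01111*, 10001*, 10010, 10101*, 10111*, 11000, 11101*, 11110*, 11111*
[col 1] -1111, 0-100, 001-0, 1-101*, 1-111*, 10-01, 101-1*, 111-1*, 1111-
[col 2] 1-1-1
Prime implicants: -1111, 0-100, 00011, 001-0, 01001, 01010, 1-1-1, 10-01, 10010, 11000, 1111-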